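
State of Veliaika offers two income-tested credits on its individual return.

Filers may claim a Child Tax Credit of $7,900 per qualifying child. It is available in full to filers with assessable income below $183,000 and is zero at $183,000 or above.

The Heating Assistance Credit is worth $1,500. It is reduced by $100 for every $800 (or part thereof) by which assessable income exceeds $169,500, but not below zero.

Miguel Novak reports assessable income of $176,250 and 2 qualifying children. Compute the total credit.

Child Tax Credit: base = 2 × $7,900 = $15,800. $176,250 is below the $183,000 cutoff, so the full $15,800 applies.
Heating Assistance Credit: income exceeds $169,500 by $6,750, which is 9 full-or-partial $800 increments; reduction = 9 × $100 = $900, leaving $600.
Total: $15,800 + $600 = $16,400.

$16,400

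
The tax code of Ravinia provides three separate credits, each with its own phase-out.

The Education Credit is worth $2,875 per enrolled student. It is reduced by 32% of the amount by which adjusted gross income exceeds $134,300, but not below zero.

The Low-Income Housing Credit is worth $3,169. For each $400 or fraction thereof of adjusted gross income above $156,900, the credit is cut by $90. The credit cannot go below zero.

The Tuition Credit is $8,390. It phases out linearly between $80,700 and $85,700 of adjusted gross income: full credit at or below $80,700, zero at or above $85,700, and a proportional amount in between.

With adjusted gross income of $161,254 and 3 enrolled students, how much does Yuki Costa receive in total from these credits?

$2,179

Education Credit: base = 3 × $2,875 = $8,625. 32% of the $26,954 excess over $134,300 is $8,625.28 ≥ base, so the credit is $0.
Low-Income Housing Credit: income exceeds $156,900 by $4,354, which is 11 full-or-partial $400 increments; reduction = 11 × $90 = $990, leaving $2,179.
Tuition Credit: $161,254 is at or above $85,700, so the credit is $0.
Total: $0 + $2,179 + $0 = $2,179.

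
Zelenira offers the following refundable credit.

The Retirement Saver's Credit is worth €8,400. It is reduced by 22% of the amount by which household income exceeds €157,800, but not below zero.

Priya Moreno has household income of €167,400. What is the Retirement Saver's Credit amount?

Retirement Saver's Credit: 22% of the €9,600 excess over €157,800 is €2,112; credit = €8,400 − €2,112 = €6,288.

€6,288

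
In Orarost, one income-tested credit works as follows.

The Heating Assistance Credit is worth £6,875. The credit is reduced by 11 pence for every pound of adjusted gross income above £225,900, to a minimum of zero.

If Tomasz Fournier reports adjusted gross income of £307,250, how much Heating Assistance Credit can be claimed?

£0

Heating Assistance Credit: 11% of the £81,350 excess over £225,900 is £8,948.50 ≥ base, so the credit is £0.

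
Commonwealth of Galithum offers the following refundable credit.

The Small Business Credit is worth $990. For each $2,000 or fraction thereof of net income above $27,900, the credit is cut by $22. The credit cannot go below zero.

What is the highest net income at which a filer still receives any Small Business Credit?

After 44 increments the reduction is 44 × $22 = $968, leaving $22; one more increment wipes it out. Increment 44 ends at excess 44 × $2,000 = $88,000, so the highest qualifying income is $27,900 + $88,000 = $115,900.

$115,900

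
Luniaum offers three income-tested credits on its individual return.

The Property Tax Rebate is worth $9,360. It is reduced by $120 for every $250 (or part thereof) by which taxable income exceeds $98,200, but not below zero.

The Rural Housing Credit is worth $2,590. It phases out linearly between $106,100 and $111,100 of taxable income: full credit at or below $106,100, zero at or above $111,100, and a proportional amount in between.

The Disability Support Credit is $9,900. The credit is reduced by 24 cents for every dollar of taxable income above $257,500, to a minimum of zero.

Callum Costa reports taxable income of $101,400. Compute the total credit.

Property Tax Rebate: income exceeds $98,200 by $3,200, which is 13 full-or-partial $250 increments; reduction = 13 × $120 = $1,560, leaving $7,800.
Rural Housing Credit: $101,400 is at or below the $106,100 threshold, so the full $2,590 applies.
Disability Support Credit: $101,400 is at or below the $257,500 threshold, so the full $9,900 applies.
Total: $7,800 + $2,590 + $9,900 = $20,290.

$20,290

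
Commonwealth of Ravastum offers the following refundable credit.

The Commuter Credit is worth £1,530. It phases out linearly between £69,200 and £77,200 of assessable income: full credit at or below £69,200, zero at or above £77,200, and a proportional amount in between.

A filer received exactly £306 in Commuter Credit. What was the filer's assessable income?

£306 is 306/1,530 of the full £1,530, so 1,224/1,530 of the £8,000 range has been used: income = £69,200 + £8,000 × 1,224/1,530 = £75,600.

£75,600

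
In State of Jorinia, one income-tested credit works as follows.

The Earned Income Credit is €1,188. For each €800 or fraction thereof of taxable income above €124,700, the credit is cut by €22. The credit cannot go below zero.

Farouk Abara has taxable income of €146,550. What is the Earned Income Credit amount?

Earned Income Credit: income exceeds €124,700 by €21,850, which is 28 full-or-partial €800 increments; reduction = 28 × €22 = €616, leaving €572.

€572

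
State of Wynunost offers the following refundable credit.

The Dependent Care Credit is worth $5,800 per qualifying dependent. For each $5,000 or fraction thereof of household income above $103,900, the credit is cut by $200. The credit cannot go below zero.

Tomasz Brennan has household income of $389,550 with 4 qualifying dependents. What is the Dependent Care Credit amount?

Dependent Care Credit: base = 4 × $5,800 = $23,200. income exceeds $103,900 by $285,650, which is 58 full-or-partial $5,000 increments; reduction = 58 × $200 = $11,600, leaving $11,600.

$11,600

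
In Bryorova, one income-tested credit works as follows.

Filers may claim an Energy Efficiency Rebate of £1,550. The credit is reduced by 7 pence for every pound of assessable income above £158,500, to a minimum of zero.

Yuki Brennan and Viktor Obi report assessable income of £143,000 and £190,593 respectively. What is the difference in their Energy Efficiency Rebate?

£1,550

Yuki (£143,000): Energy Efficiency Rebate: £143,000 is at or below the £158,500 threshold, so the full £1,550 applies.
Viktor (£190,593): Energy Efficiency Rebate: 7% of the £32,093 excess over £158,500 is £2,246.51 ≥ base, so the credit is £0.
Difference: |£1,550 − £0| = £1,550.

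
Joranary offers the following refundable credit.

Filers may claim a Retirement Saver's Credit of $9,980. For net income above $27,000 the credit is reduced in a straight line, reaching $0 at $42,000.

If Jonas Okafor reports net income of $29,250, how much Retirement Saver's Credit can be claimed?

$8,483

Retirement Saver's Credit: $29,250 is $2,250 into a $15,000 phase-out range, leaving 12,750/15,000 of the credit: $9,980 × 12,750/15,000 = $8,483.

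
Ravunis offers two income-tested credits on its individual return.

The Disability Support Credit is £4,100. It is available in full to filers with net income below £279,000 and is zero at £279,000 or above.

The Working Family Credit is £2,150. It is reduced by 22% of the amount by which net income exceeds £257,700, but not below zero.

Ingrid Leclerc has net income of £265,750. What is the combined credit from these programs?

£4,479

Disability Support Credit: £265,750 is below the £279,000 cutoff, so the full £4,100 applies.
Working Family Credit: 22% of the £8,050 excess over £257,700 is £1,771; credit = £2,150 − £1,771 = £379.
Total: £4,100 + £379 = £4,479.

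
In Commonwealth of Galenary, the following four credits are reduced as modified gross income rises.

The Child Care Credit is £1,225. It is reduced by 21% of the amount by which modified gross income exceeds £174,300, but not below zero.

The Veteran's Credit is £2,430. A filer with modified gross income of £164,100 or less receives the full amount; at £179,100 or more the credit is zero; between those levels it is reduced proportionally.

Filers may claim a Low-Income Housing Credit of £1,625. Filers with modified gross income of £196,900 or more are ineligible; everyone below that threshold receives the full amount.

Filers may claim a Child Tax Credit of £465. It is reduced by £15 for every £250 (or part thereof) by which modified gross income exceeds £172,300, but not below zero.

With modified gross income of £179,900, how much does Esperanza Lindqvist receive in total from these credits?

Child Care Credit: 21% of the £5,600 excess over £174,300 is £1,176; credit = £1,225 − £1,176 = £49.
Veteran's Credit: £179,900 is at or above £179,100, so the credit is £0.
Low-Income Housing Credit: £179,900 is below the £196,900 cutoff, so the full £1,625 applies.
Child Tax Credit: income exceeds £172,300 by £7,600 → 31 increments × £15 = £465 ≥ base, so the credit is £0.
Total: £49 + £0 + £1,625 + £0 = £1,674.

£1,674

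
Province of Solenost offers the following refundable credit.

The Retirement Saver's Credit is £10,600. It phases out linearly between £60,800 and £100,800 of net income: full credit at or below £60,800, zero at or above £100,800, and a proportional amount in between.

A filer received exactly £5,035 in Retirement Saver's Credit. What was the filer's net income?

£81,800

£5,035 is 5,035/10,600 of the full £10,600, so 5,565/10,600 of the £40,000 range has been used: income = £60,800 + £40,000 × 5,565/10,600 = £81,800.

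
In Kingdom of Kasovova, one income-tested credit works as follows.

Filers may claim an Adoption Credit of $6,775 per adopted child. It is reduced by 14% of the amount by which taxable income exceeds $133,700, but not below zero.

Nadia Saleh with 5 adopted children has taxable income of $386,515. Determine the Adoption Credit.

Adoption Credit: base = 5 × $6,775 = $33,875. 14% of the $252,815 excess over $133,700 is $35,394.10 ≥ base, so the credit is $0.

$0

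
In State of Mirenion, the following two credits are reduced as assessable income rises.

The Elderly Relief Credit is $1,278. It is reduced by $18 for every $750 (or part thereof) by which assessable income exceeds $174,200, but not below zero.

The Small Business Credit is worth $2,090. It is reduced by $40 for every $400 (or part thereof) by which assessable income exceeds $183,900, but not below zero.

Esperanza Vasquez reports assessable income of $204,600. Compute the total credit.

$550

Elderly Relief Credit: income exceeds $174,200 by $30,400, which is 41 full-or-partial $750 increments; reduction = 41 × $18 = $738, leaving $540.
Small Business Credit: income exceeds $183,900 by $20,700, which is 52 full-or-partial $400 increments; reduction = 52 × $40 = $2,080, leaving $10.
Total: $540 + $10 = $550.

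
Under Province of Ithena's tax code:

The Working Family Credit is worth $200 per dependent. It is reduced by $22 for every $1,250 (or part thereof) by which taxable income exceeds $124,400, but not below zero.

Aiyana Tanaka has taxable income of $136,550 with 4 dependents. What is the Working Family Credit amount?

Working Family Credit: base = 4 × $200 = $800. income exceeds $124,400 by $12,150, which is 10 full-or-partial $1,250 increments; reduction = 10 × $22 = $220, leaving $580.

$580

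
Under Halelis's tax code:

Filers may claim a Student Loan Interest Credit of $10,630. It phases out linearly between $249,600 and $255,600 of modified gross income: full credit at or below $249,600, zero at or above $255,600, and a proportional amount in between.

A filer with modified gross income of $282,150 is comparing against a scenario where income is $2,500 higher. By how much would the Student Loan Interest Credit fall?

At $282,150 — $282,150 is at or above $255,600, so the credit is $0.
At $284,650 — $284,650 is at or above $255,600, so the credit is $0.
Lost: $0 − $0 = $0.

$0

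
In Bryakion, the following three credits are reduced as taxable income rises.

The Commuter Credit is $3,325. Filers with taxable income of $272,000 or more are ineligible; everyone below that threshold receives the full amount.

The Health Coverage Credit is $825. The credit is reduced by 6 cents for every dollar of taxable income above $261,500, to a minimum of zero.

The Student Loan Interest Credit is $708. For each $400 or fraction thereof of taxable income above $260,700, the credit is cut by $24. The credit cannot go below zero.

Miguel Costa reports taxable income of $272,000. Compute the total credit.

Commuter Credit: $272,000 meets or exceeds the $272,000 cutoff, so the credit is $0.
Health Coverage Credit: 6% of the $10,500 excess over $261,500 is $630; credit = $825 − $630 = $195.
Student Loan Interest Credit: income exceeds $260,700 by $11,300, which is 29 full-or-partial $400 increments; reduction = 29 × $24 = $696, leaving $12.
Total: $0 + $195 + $12 = $207.

$207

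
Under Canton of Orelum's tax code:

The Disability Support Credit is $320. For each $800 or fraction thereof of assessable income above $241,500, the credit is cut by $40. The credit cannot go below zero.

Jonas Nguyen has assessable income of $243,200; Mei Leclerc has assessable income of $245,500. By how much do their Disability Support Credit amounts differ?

Jonas ($243,200): Disability Support Credit: income exceeds $241,500 by $1,700, which is 3 full-or-partial $800 increments; reduction = 3 × $40 = $120, leaving $200.
Mei ($245,500): Disability Support Credit: income exceeds $241,500 by $4,000, which is 5 full-or-partial $800 increments; reduction = 5 × $40 = $200, leaving $120.
Difference: |$200 − $120| = $80.

$80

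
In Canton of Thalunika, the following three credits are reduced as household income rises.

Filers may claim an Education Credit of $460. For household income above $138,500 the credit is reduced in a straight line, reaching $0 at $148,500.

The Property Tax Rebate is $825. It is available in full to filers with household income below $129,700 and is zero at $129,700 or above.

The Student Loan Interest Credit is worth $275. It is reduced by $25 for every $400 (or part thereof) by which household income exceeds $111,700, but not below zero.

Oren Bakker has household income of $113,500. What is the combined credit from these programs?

Education Credit: $113,500 is at or below the $138,500 threshold, so the full $460 applies.
Property Tax Rebate: $113,500 is below the $129,700 cutoff, so the full $825 applies.
Student Loan Interest Credit: income exceeds $111,700 by $1,800, which is 5 full-or-partial $400 increments; reduction = 5 × $25 = $125, leaving $150.
Total: $460 + $825 + $150 = $1,435.

$1,435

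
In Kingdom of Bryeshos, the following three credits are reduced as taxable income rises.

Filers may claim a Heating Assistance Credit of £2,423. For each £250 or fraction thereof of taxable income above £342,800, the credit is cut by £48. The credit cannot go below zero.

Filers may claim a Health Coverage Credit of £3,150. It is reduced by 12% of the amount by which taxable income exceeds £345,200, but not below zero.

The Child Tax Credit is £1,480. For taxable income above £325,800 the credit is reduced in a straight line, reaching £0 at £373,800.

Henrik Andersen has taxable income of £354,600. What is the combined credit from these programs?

£2,733

Heating Assistance Credit: income exceeds £342,800 by £11,800, which is 48 full-or-partial £250 increments; reduction = 48 × £48 = £2,304, leaving £119.
Health Coverage Credit: 12% of the £9,400 excess over £345,200 is £1,128; credit = £3,150 − £1,128 = £2,022.
Child Tax Credit: £354,600 is £28,800 into a £48,000 phase-out range, leaving 19,200/48,000 of the credit: £1,480 × 19,200/48,000 = £592.
Total: £119 + £2,022 + £592 = £2,733.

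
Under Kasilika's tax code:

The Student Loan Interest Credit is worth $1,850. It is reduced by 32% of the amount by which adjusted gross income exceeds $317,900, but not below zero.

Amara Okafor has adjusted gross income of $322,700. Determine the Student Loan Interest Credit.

$314

Student Loan Interest Credit: 32% of the $4,800 excess over $317,900 is $1,536; credit = $1,850 − $1,536 = $314.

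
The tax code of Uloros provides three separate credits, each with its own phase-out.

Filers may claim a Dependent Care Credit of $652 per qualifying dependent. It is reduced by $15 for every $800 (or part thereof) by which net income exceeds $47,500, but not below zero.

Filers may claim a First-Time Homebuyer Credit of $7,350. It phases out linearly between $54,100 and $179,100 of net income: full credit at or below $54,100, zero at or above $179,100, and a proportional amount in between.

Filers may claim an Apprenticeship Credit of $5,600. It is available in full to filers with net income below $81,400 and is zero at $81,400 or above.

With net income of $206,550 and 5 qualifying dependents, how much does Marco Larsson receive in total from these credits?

Dependent Care Credit: base = 5 × $652 = $3,260. income exceeds $47,500 by $159,050, which is 199 full-or-partial $800 increments; reduction = 199 × $15 = $2,985, leaving $275.
First-Time Homebuyer Credit: $206,550 is at or above $179,100, so the credit is $0.
Apprenticeship Credit: $206,550 meets or exceeds the $81,400 cutoff, so the credit is $0.
Total: $275 + $0 + $0 = $275.

$275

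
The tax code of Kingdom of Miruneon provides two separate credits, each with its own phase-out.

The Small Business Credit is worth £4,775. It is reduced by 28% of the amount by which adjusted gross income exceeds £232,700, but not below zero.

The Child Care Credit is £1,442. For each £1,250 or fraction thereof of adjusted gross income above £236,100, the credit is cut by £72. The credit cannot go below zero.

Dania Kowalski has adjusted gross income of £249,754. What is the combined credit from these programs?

Small Business Credit: 28% of the £17,054 excess over £232,700 is £4,775.12 ≥ base, so the credit is £0.
Child Care Credit: income exceeds £236,100 by £13,654, which is 11 full-or-partial £1,250 increments; reduction = 11 × £72 = £792, leaving £650.
Total: £0 + £650 = £650.

£650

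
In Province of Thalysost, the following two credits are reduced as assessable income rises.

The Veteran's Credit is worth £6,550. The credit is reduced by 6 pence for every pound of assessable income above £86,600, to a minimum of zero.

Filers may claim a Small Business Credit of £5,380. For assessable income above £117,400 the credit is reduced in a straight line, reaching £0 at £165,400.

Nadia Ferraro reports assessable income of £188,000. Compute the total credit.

£466

Veteran's Credit: 6% of the £101,400 excess over £86,600 is £6,084; credit = £6,550 − £6,084 = £466.
Small Business Credit: £188,000 is at or above £165,400, so the credit is £0.
Total: £466 + £0 = £466.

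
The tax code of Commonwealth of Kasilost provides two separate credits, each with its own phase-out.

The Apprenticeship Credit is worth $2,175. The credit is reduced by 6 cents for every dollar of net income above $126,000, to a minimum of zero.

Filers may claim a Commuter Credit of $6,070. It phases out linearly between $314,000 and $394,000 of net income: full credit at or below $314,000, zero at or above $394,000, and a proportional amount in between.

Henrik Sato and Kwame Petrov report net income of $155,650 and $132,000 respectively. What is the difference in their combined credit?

$1,419

Henrik ($155,650): Apprenticeship Credit: 6% of the $29,650 excess over $126,000 is $1,779; credit = $2,175 − $1,779 = $396. Commuter Credit: $155,650 is at or below the $314,000 threshold, so the full $6,070 applies. total $396 + $6,070 = $6,466
Kwame ($132,000): Apprenticeship Credit: 6% of the $6,000 excess over $126,000 is $360; credit = $2,175 − $360 = $1,815. Commuter Credit: $132,000 is at or below the $314,000 threshold, so the full $6,070 applies. total $1,815 + $6,070 = $7,885
Difference: |$6,466 − $7,885| = $1,419.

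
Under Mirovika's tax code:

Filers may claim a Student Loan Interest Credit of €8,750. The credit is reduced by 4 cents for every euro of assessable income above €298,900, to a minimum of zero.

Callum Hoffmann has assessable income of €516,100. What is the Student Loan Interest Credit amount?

€62

Student Loan Interest Credit: 4% of the €217,200 excess over €298,900 is €8,688; credit = €8,750 − €8,688 = €62.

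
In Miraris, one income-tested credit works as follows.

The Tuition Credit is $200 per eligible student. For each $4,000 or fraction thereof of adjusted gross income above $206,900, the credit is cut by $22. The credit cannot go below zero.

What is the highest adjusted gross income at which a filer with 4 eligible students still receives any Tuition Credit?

Full credit = 4 × $200 = $800.
After 36 increments the reduction is 36 × $22 = $792, leaving $8; one more increment wipes it out. Increment 36 ends at excess 36 × $4,000 = $144,000, so the highest qualifying income is $206,900 + $144,000 = $350,900.

$350,900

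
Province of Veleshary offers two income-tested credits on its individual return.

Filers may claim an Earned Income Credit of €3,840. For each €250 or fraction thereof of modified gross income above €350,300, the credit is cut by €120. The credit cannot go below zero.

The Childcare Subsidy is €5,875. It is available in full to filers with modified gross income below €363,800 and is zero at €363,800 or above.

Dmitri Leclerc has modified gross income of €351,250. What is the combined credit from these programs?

Earned Income Credit: income exceeds €350,300 by €950, which is 4 full-or-partial €250 increments; reduction = 4 × €120 = €480, leaving €3,360.
Childcare Subsidy: €351,250 is below the €363,800 cutoff, so the full €5,875 applies.
Total: €3,360 + €5,875 = €9,235.

€9,235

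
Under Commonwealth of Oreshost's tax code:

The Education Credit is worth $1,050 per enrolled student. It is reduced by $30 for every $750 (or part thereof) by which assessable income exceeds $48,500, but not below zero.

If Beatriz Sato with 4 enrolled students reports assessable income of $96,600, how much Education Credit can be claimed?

$2,250

Education Credit: base = 4 × $1,050 = $4,200. income exceeds $48,500 by $48,100, which is 65 full-or-partial $750 increments; reduction = 65 × $30 = $1,950, leaving $2,250.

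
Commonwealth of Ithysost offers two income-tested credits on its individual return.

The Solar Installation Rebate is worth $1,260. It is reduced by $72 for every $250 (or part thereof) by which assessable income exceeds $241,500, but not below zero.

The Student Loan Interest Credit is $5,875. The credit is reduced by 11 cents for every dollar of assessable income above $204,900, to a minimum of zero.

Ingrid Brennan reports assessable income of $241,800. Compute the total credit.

$2,932

Solar Installation Rebate: income exceeds $241,500 by $300, which is 2 full-or-partial $250 increments; reduction = 2 × $72 = $144, leaving $1,116.
Student Loan Interest Credit: 11% of the $36,900 excess over $204,900 is $4,059; credit = $5,875 − $4,059 = $1,816.
Total: $1,116 + $1,816 = $2,932.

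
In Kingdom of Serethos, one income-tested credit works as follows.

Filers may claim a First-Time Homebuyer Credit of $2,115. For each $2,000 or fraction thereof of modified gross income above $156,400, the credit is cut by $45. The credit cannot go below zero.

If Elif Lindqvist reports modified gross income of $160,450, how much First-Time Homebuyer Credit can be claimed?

$1,980

First-Time Homebuyer Credit: income exceeds $156,400 by $4,050, which is 3 full-or-partial $2,000 increments; reduction = 3 × $45 = $135, leaving $1,980.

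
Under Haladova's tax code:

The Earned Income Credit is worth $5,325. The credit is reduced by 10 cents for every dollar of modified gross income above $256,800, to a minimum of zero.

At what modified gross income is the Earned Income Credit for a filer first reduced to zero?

The credit falls by 10% of each dollar above $256,800, so it reaches zero when the excess is $5,325 / 10% = $53,250: income = $256,800 + $53,250 = $310,050.

$310,050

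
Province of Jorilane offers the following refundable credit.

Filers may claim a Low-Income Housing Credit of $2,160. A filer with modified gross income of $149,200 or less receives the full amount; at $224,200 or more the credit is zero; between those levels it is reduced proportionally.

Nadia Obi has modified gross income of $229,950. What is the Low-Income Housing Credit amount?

$0

Low-Income Housing Credit: $229,950 is at or above $224,200, so the credit is $0.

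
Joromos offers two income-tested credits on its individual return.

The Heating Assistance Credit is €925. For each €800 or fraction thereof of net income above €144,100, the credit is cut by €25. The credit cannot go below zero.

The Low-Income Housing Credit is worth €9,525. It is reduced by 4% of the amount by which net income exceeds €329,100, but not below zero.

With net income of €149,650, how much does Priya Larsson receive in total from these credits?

€10,275

Heating Assistance Credit: income exceeds €144,100 by €5,550, which is 7 full-or-partial €800 increments; reduction = 7 × €25 = €175, leaving €750.
Low-Income Housing Credit: €149,650 is at or below the €329,100 threshold, so the full €9,525 applies.
Total: €750 + €9,525 = €10,275.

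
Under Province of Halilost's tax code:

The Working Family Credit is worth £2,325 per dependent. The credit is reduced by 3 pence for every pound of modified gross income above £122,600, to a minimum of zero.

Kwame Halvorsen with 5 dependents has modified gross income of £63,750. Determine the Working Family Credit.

£11,625

Working Family Credit: base = 5 × £2,325 = £11,625. £63,750 is at or below the £122,600 threshold, so the full £11,625 applies.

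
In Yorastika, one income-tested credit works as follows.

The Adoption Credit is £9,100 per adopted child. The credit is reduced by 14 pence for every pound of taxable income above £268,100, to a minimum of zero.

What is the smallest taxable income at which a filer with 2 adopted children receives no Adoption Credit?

Full credit = 2 × £9,100 = £18,200.
The credit falls by 14% of each pound above £268,100, so it reaches zero when the excess is £18,200 / 14% = £130,000: income = £268,100 + £130,000 = £398,100.

£398,100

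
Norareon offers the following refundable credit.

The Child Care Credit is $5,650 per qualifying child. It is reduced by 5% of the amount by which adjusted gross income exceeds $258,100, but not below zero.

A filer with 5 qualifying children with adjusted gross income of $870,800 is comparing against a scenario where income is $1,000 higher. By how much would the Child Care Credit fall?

$0

At $870,800 — base = 5 × $5,650 = $28,250. 5% of the $612,700 excess over $258,100 is $30,635 ≥ base, so the credit is $0.
At $871,800 — base = 5 × $5,650 = $28,250. 5% of the $613,700 excess over $258,100 is $30,685 ≥ base, so the credit is $0.
Lost: $0 − $0 = $0.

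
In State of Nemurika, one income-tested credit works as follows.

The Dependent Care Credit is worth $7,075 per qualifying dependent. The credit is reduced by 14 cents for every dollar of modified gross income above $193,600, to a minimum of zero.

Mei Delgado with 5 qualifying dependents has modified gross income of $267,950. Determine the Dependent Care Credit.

$24,966

Dependent Care Credit: base = 5 × $7,075 = $35,375. 14% of the $74,350 excess over $193,600 is $10,409; credit = $35,375 − $10,409 = $24,966.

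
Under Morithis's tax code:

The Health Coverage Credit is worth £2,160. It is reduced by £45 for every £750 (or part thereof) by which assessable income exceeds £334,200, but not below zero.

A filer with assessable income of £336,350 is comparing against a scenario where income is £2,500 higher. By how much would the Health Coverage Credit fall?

At £336,350 — income exceeds £334,200 by £2,150, which is 3 full-or-partial £750 increments; reduction = 3 × £45 = £135, leaving £2,025.
At £338,850 — income exceeds £334,200 by £4,650, which is 7 full-or-partial £750 increments; reduction = 7 × £45 = £315, leaving £1,845.
Lost: £2,025 − £1,845 = £180.

£180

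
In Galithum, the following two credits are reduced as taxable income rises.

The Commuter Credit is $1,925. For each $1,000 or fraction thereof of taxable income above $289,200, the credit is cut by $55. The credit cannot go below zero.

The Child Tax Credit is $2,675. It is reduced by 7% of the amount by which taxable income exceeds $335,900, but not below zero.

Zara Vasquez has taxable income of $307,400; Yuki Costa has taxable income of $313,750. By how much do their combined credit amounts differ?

$330

Zara ($307,400): Commuter Credit: income exceeds $289,200 by $18,200, which is 19 full-or-partial $1,000 increments; reduction = 19 × $55 = $1,045, leaving $880. Child Tax Credit: $307,400 is at or below the $335,900 threshold, so the full $2,675 applies. total $880 + $2,675 = $3,555
Yuki ($313,750): Commuter Credit: income exceeds $289,200 by $24,550, which is 25 full-or-partial $1,000 increments; reduction = 25 × $55 = $1,375, leaving $550. Child Tax Credit: $313,750 is at or below the $335,900 threshold, so the full $2,675 applies. total $550 + $2,675 = $3,225
Difference: |$3,555 − $3,225| = $330.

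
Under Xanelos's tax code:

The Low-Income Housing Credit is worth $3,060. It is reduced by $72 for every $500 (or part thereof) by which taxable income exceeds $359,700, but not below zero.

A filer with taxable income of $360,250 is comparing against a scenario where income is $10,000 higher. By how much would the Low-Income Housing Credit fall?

At $360,250 — income exceeds $359,700 by $550, which is 2 full-or-partial $500 increments; reduction = 2 × $72 = $144, leaving $2,916.
At $370,250 — income exceeds $359,700 by $10,550, which is 22 full-or-partial $500 increments; reduction = 22 × $72 = $1,584, leaving $1,476.
Lost: $2,916 − $1,476 = $1,440.

$1,440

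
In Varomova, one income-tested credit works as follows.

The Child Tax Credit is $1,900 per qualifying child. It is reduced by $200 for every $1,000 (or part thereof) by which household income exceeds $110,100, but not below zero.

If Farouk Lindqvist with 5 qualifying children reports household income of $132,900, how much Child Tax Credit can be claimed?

Child Tax Credit: base = 5 × $1,900 = $9,500. income exceeds $110,100 by $22,800, which is 23 full-or-partial $1,000 increments; reduction = 23 × $200 = $4,600, leaving $4,900.

$4,900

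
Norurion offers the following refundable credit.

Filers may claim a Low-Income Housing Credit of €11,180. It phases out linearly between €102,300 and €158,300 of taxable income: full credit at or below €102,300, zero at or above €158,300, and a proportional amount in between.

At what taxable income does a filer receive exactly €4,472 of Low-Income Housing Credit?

€4,472 is 4,472/11,180 of the full €11,180, so 6,708/11,180 of the €56,000 range has been used: income = €102,300 + €56,000 × 6,708/11,180 = €135,900.

€135,900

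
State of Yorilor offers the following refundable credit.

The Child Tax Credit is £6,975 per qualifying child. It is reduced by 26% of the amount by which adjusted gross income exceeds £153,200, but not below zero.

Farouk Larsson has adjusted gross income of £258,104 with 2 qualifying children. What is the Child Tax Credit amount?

£0

Child Tax Credit: base = 2 × £6,975 = £13,950. 26% of the £104,904 excess over £153,200 is £27,275.04 ≥ base, so the credit is £0.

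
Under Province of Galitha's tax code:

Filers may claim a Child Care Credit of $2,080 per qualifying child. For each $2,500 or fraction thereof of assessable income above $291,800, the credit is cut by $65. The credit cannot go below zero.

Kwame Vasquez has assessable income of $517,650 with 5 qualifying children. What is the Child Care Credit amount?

$4,485

Child Care Credit: base = 5 × $2,080 = $10,400. income exceeds $291,800 by $225,850, which is 91 full-or-partial $2,500 increments; reduction = 91 × $65 = $5,915, leaving $4,485.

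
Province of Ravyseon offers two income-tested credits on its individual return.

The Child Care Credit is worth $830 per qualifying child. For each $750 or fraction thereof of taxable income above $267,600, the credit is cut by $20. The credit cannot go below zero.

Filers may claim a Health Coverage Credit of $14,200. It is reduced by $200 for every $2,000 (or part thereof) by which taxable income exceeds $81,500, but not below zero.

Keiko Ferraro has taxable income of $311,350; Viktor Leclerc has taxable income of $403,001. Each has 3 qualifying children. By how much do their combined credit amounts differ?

Keiko ($311,350): Child Care Credit: base = 3 × $830 = $2,490. income exceeds $267,600 by $43,750, which is 59 full-or-partial $750 increments; reduction = 59 × $20 = $1,180, leaving $1,310. Health Coverage Credit: income exceeds $81,500 by $229,850 → 115 increments × $200 = $23,000 ≥ base, so the credit is $0. total $1,310 + $0 = $1,310
Viktor ($403,001): Child Care Credit: base = 3 × $830 = $2,490. income exceeds $267,600 by $135,401 → 181 increments × $20 = $3,620 ≥ base, so the credit is $0. Health Coverage Credit: income exceeds $81,500 by $321,501 → 161 increments × $200 = $32,200 ≥ base, so the credit is $0. total $0 + $0 = $0
Difference: |$1,310 − $0| = $1,310.

$1,310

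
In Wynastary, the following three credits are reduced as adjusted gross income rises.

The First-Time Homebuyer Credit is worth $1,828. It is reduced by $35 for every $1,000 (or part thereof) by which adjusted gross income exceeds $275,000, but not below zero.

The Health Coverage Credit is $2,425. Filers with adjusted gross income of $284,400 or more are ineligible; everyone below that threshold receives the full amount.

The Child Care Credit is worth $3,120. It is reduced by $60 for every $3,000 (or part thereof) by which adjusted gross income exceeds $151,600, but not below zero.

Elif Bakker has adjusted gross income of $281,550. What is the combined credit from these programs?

First-Time Homebuyer Credit: income exceeds $275,000 by $6,550, which is 7 full-or-partial $1,000 increments; reduction = 7 × $35 = $245, leaving $1,583.
Health Coverage Credit: $281,550 is below the $284,400 cutoff, so the full $2,425 applies.
Child Care Credit: income exceeds $151,600 by $129,950, which is 44 full-or-partial $3,000 increments; reduction = 44 × $60 = $2,640, leaving $480.
Total: $1,583 + $2,425 + $480 = $4,488.

$4,488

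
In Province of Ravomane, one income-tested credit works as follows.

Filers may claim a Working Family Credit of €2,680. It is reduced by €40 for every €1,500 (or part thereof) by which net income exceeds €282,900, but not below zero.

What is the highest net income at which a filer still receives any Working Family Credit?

After 66 increments the reduction is 66 × €40 = €2,640, leaving €40; one more increment wipes it out. Increment 66 ends at excess 66 × €1,500 = €99,000, so the highest qualifying income is €282,900 + €99,000 = €381,900.

€381,900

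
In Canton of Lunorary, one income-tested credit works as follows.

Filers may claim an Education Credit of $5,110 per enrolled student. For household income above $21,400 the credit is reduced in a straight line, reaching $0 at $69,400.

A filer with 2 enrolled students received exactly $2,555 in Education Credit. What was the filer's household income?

Full credit = 2 × $5,110 = $10,220.
$2,555 is 2,555/10,220 of the full $10,220, so 7,665/10,220 of the $48,000 range has been used: income = $21,400 + $48,000 × 7,665/10,220 = $57,400.

$57,400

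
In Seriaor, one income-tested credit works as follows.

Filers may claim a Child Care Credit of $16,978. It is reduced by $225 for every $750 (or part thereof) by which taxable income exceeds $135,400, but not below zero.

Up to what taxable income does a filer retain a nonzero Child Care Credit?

After 75 increments the reduction is 75 × $225 = $16,875, leaving $103; one more increment wipes it out. Increment 75 ends at excess 75 × $750 = $56,250, so the highest qualifying income is $135,400 + $56,250 = $191,650.

$191,650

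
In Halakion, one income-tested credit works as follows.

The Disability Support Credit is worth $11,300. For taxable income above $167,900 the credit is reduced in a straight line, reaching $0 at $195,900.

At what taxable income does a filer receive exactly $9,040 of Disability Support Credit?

$173,500

$9,040 is 9,040/11,300 of the full $11,300, so 2,260/11,300 of the $28,000 range has been used: income = $167,900 + $28,000 × 2,260/11,300 = $173,500.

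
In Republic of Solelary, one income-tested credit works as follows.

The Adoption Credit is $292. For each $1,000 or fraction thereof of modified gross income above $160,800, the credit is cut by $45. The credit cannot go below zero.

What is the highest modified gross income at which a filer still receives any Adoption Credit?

$166,800

After 6 increments the reduction is 6 × $45 = $270, leaving $22; one more increment wipes it out. Increment 6 ends at excess 6 × $1,000 = $6,000, so the highest qualifying income is $160,800 + $6,000 = $166,800.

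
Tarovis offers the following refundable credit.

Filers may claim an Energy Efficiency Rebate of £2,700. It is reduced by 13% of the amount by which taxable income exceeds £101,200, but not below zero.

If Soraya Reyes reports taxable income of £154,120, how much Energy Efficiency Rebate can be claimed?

Energy Efficiency Rebate: 13% of the £52,920 excess over £101,200 is £6,879.60 ≥ base, so the credit is £0.

£0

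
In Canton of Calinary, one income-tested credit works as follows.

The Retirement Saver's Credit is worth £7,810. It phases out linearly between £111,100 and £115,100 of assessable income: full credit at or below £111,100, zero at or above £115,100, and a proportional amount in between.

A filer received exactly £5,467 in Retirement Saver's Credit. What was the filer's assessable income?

£112,300

£5,467 is 5,467/7,810 of the full £7,810, so 2,343/7,810 of the £4,000 range has been used: income = £111,100 + £4,000 × 2,343/7,810 = £112,300.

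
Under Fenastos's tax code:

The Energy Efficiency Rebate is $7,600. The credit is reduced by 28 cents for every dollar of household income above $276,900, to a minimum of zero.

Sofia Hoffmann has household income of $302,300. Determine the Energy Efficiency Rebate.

$488

Energy Efficiency Rebate: 28% of the $25,400 excess over $276,900 is $7,112; credit = $7,600 − $7,112 = $488.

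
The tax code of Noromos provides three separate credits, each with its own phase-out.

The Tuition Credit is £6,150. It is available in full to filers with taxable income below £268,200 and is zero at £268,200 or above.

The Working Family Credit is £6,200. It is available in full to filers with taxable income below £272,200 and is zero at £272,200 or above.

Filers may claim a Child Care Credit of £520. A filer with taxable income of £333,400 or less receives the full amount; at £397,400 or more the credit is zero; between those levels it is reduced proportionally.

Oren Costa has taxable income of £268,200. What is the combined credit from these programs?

£6,720

Tuition Credit: £268,200 meets or exceeds the £268,200 cutoff, so the credit is £0.
Working Family Credit: £268,200 is below the £272,200 cutoff, so the full £6,200 applies.
Child Care Credit: £268,200 is at or below the £333,400 threshold, so the full £520 applies.
Total: £0 + £6,200 + £520 = £6,720.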